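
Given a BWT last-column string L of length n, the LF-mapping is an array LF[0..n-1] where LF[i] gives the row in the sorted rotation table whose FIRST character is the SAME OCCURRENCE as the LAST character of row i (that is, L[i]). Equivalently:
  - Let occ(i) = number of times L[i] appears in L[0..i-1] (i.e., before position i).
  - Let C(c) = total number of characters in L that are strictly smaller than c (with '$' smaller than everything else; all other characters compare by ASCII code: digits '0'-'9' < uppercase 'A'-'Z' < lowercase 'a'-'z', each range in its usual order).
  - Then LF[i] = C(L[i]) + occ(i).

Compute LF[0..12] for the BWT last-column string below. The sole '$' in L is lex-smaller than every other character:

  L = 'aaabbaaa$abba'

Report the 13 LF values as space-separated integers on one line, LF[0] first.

Answer: 1 2 3 9 10 4 5 6 0 7 11 12 8

Derivation:
Char counts: '$':1, 'a':8, 'b':4
C (first-col start): C('$')=0, C('a')=1, C('b')=9
L[0]='a': occ=0, LF[0]=C('a')+0=1+0=1
L[1]='a': occ=1, LF[1]=C('a')+1=1+1=2
L[2]='a': occ=2, LF[2]=C('a')+2=1+2=3
L[3]='b': occ=0, LF[3]=C('b')+0=9+0=9
L[4]='b': occ=1, LF[4]=C('b')+1=9+1=10
L[5]='a': occ=3, LF[5]=C('a')+3=1+3=4
L[6]='a': occ=4, LF[6]=C('a')+4=1+4=5
L[7]='a': occ=5, LF[7]=C('a')+5=1+5=6
L[8]='$': occ=0, LF[8]=C('$')+0=0+0=0
L[9]='a': occ=6, LF[9]=C('a')+6=1+6=7
L[10]='b': occ=2, LF[10]=C('b')+2=9+2=11
L[11]='b': occ=3, LF[11]=C('b')+3=9+3=12
L[12]='a': occ=7, LF[12]=C('a')+7=1+7=8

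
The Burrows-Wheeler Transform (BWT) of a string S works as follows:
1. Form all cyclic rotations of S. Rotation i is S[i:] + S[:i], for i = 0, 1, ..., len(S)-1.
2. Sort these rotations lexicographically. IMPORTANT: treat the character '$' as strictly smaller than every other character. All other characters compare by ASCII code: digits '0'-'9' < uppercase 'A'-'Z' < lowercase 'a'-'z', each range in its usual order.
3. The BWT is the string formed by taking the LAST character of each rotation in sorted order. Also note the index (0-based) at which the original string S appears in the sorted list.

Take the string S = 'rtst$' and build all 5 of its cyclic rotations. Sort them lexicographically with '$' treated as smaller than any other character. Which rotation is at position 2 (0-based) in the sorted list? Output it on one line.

All 5 rotations (rotation i = S[i:]+S[:i]):
  rot[0] = rtst$
  rot[1] = tst$r
  rot[2] = st$rt
  rot[3] = t$rts
  rot[4] = $rtst
Sorted (with $ < everything):
  sorted[0] = $rtst
  sorted[1] = rtst$
  sorted[2] = st$rt
  sorted[3] = t$rts
  sorted[4] = tst$r
sorted[2] = st$rt

Answer: st$rt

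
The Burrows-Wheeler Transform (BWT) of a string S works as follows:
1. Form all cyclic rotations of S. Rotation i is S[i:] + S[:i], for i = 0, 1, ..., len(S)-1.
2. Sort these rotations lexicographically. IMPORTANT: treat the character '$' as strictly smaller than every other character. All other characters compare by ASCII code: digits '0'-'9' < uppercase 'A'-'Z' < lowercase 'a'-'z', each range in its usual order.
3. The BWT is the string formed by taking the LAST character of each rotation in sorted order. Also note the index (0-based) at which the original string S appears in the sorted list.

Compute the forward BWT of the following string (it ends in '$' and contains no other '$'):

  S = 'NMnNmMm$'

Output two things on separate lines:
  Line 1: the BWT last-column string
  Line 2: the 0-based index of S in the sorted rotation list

All 8 rotations (rotation i = S[i:]+S[:i]):
  rot[0] = NMnNmMm$
  rot[1] = MnNmMm$N
  rot[2] = nNmMm$NM
  rot[3] = NmMm$NMn
  rot[4] = mMm$NMnN
  rot[5] = Mm$NMnNm
  rot[6] = m$NMnNmM
  rot[7] = $NMnNmMm
Sorted (with $ < everything):
  sorted[0] = $NMnNmMm  (last char: 'm')
  sorted[1] = Mm$NMnNm  (last char: 'm')
  sorted[2] = MnNmMm$N  (last char: 'N')
  sorted[3] = NMnNmMm$  (last char: '$')
  sorted[4] = NmMm$NMn  (last char: 'n')
  sorted[5] = m$NMnNmM  (last char: 'M')
  sorted[6] = mMm$NMnN  (last char: 'N')
  sorted[7] = nNmMm$NM  (last char: 'M')
Last column: mmN$nMNM
Original string S is at sorted index 3

Answer: mmN$nMNM
3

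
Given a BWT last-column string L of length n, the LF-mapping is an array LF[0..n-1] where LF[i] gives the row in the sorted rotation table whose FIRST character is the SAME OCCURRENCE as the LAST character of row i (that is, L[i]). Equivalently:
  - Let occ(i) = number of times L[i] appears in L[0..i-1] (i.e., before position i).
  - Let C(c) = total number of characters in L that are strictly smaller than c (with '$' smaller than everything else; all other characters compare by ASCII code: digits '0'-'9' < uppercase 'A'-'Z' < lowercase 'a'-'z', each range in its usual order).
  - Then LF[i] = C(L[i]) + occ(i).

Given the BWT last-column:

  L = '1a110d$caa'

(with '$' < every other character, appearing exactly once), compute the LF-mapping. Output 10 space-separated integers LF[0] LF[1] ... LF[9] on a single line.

Answer: 2 5 3 4 1 9 0 8 6 7

Derivation:
Char counts: '$':1, '0':1, '1':3, 'a':3, 'c':1, 'd':1
C (first-col start): C('$')=0, C('0')=1, C('1')=2, C('a')=5, C('c')=8, C('d')=9
L[0]='1': occ=0, LF[0]=C('1')+0=2+0=2
L[1]='a': occ=0, LF[1]=C('a')+0=5+0=5
L[2]='1': occ=1, LF[2]=C('1')+1=2+1=3
L[3]='1': occ=2, LF[3]=C('1')+2=2+2=4
L[4]='0': occ=0, LF[4]=C('0')+0=1+0=1
L[5]='d': occ=0, LF[5]=C('d')+0=9+0=9
L[6]='$': occ=0, LF[6]=C('$')+0=0+0=0
L[7]='c': occ=0, LF[7]=C('c')+0=8+0=8
L[8]='a': occ=1, LF[8]=C('a')+1=5+1=6
L[9]='a': occ=2, LF[9]=C('a')+2=5+2=7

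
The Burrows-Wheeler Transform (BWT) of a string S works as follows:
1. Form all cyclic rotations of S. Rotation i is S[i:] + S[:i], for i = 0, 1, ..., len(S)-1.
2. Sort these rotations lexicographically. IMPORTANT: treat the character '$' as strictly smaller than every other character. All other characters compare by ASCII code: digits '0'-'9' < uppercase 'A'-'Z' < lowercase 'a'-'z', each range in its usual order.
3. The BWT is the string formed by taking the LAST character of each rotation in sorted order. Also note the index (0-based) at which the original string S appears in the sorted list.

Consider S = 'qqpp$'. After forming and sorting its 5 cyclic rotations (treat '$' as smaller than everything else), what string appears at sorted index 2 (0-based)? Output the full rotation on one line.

Answer: pp$qq

Derivation:
All 5 rotations (rotation i = S[i:]+S[:i]):
  rot[0] = qqpp$
  rot[1] = qpp$q
  rot[2] = pp$qq
  rot[3] = p$qqp
  rot[4] = $qqpp
Sorted (with $ < everything):
  sorted[0] = $qqpp
  sorted[1] = p$qqp
  sorted[2] = pp$qq
  sorted[3] = qpp$q
  sorted[4] = qqpp$
sorted[2] = pp$qq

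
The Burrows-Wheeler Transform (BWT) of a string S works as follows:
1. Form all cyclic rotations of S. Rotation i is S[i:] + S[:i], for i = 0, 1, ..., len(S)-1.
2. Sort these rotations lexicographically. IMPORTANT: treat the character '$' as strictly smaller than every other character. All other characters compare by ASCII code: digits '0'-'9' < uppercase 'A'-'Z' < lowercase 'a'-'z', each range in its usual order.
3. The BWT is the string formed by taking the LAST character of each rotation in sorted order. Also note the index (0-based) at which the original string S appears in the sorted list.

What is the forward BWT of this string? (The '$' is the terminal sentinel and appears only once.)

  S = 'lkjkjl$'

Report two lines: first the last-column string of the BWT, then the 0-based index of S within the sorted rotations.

Answer: lkkljj$
6

Derivation:
All 7 rotations (rotation i = S[i:]+S[:i]):
  rot[0] = lkjkjl$
  rot[1] = kjkjl$l
  rot[2] = jkjl$lk
  rot[3] = kjl$lkj
  rot[4] = jl$lkjk
  rot[5] = l$lkjkj
  rot[6] = $lkjkjl
Sorted (with $ < everything):
  sorted[0] = $lkjkjl  (last char: 'l')
  sorted[1] = jkjl$lk  (last char: 'k')
  sorted[2] = jl$lkjk  (last char: 'k')
  sorted[3] = kjkjl$l  (last char: 'l')
  sorted[4] = kjl$lkj  (last char: 'j')
  sorted[5] = l$lkjkj  (last char: 'j')
  sorted[6] = lkjkjl$  (last char: '$')
Last column: lkkljj$
Original string S is at sorted index 6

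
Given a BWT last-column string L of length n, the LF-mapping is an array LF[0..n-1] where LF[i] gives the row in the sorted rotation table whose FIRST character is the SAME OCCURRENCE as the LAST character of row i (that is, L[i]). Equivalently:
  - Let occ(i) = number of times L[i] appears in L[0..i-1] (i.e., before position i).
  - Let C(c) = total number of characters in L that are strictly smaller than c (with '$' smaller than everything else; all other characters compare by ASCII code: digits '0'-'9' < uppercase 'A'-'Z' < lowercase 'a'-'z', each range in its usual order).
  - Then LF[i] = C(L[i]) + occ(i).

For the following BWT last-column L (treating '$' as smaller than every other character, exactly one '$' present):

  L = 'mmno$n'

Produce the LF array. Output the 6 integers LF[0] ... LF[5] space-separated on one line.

Char counts: '$':1, 'm':2, 'n':2, 'o':1
C (first-col start): C('$')=0, C('m')=1, C('n')=3, C('o')=5
L[0]='m': occ=0, LF[0]=C('m')+0=1+0=1
L[1]='m': occ=1, LF[1]=C('m')+1=1+1=2
L[2]='n': occ=0, LF[2]=C('n')+0=3+0=3
L[3]='o': occ=0, LF[3]=C('o')+0=5+0=5
L[4]='$': occ=0, LF[4]=C('$')+0=0+0=0
L[5]='n': occ=1, LF[5]=C('n')+1=3+1=4

Answer: 1 2 3 5 0 4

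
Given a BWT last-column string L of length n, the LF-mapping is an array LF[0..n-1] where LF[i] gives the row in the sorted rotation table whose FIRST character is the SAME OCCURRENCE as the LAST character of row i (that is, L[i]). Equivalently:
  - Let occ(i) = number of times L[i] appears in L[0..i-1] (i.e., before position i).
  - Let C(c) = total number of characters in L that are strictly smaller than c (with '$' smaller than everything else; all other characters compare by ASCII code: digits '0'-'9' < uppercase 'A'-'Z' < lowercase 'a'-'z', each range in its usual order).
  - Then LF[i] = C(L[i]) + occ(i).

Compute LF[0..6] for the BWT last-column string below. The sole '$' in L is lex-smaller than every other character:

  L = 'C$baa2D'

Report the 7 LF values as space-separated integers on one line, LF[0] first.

Char counts: '$':1, '2':1, 'C':1, 'D':1, 'a':2, 'b':1
C (first-col start): C('$')=0, C('2')=1, C('C')=2, C('D')=3, C('a')=4, C('b')=6
L[0]='C': occ=0, LF[0]=C('C')+0=2+0=2
L[1]='$': occ=0, LF[1]=C('$')+0=0+0=0
L[2]='b': occ=0, LF[2]=C('b')+0=6+0=6
L[3]='a': occ=0, LF[3]=C('a')+0=4+0=4
L[4]='a': occ=1, LF[4]=C('a')+1=4+1=5
L[5]='2': occ=0, LF[5]=C('2')+0=1+0=1
L[6]='D': occ=0, LF[6]=C('D')+0=3+0=3

Answer: 2 0 6 4 5 1 3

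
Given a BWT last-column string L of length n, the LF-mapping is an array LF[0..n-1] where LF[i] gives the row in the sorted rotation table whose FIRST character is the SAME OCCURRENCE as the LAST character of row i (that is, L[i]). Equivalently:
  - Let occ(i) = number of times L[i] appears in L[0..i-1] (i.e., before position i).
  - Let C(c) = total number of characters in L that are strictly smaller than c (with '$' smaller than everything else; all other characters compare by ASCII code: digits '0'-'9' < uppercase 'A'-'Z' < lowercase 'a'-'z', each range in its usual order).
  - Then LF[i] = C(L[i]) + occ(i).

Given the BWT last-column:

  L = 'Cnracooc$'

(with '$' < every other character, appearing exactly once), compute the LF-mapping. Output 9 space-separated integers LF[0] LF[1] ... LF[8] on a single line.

Char counts: '$':1, 'C':1, 'a':1, 'c':2, 'n':1, 'o':2, 'r':1
C (first-col start): C('$')=0, C('C')=1, C('a')=2, C('c')=3, C('n')=5, C('o')=6, C('r')=8
L[0]='C': occ=0, LF[0]=C('C')+0=1+0=1
L[1]='n': occ=0, LF[1]=C('n')+0=5+0=5
L[2]='r': occ=0, LF[2]=C('r')+0=8+0=8
L[3]='a': occ=0, LF[3]=C('a')+0=2+0=2
L[4]='c': occ=0, LF[4]=C('c')+0=3+0=3
L[5]='o': occ=0, LF[5]=C('o')+0=6+0=6
L[6]='o': occ=1, LF[6]=C('o')+1=6+1=7
L[7]='c': occ=1, LF[7]=C('c')+1=3+1=4
L[8]='$': occ=0, LF[8]=C('$')+0=0+0=0

Answer: 1 5 8 2 3 6 7 4 0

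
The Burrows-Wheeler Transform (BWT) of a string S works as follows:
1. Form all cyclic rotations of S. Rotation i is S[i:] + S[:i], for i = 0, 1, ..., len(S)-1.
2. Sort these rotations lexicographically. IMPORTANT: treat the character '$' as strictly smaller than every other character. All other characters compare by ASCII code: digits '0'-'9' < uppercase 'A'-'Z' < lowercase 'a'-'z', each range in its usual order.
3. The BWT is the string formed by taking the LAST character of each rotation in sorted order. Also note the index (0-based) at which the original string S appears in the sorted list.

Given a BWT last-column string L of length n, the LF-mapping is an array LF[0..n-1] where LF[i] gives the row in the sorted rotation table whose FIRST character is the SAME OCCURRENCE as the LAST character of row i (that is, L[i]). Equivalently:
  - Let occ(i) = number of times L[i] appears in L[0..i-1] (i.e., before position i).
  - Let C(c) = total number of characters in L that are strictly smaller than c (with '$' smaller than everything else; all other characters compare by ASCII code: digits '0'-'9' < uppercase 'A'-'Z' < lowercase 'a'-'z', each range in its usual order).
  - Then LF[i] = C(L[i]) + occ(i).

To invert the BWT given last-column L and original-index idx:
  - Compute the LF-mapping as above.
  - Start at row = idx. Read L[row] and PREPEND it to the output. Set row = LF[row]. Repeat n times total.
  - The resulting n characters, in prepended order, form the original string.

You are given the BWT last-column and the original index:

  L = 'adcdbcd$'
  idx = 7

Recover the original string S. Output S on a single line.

Answer: ddcbcda$

Derivation:
LF mapping: 1 5 3 6 2 4 7 0
Walk LF starting at row 7, prepending L[row]:
  step 1: row=7, L[7]='$', prepend. Next row=LF[7]=0
  step 2: row=0, L[0]='a', prepend. Next row=LF[0]=1
  step 3: row=1, L[1]='d', prepend. Next row=LF[1]=5
  step 4: row=5, L[5]='c', prepend. Next row=LF[5]=4
  step 5: row=4, L[4]='b', prepend. Next row=LF[4]=2
  step 6: row=2, L[2]='c', prepend. Next row=LF[2]=3
  step 7: row=3, L[3]='d', prepend. Next row=LF[3]=6
  step 8: row=6, L[6]='d', prepend. Next row=LF[6]=7
Reversed output: ddcbcda$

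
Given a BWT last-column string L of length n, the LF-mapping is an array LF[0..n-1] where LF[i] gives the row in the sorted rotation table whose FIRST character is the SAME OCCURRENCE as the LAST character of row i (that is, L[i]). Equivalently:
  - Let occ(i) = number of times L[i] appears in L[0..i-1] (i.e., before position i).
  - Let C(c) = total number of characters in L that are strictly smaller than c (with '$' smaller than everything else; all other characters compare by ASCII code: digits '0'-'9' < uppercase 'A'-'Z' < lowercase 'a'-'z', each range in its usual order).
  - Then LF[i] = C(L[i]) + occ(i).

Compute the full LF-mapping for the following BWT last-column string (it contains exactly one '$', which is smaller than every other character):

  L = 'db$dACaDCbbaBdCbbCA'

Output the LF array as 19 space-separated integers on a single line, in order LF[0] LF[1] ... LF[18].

Answer: 16 11 0 17 1 4 9 8 5 12 13 10 3 18 6 14 15 7 2

Derivation:
Char counts: '$':1, 'A':2, 'B':1, 'C':4, 'D':1, 'a':2, 'b':5, 'd':3
C (first-col start): C('$')=0, C('A')=1, C('B')=3, C('C')=4, C('D')=8, C('a')=9, C('b')=11, C('d')=16
L[0]='d': occ=0, LF[0]=C('d')+0=16+0=16
L[1]='b': occ=0, LF[1]=C('b')+0=11+0=11
L[2]='$': occ=0, LF[2]=C('$')+0=0+0=0
L[3]='d': occ=1, LF[3]=C('d')+1=16+1=17
L[4]='A': occ=0, LF[4]=C('A')+0=1+0=1
L[5]='C': occ=0, LF[5]=C('C')+0=4+0=4
L[6]='a': occ=0, LF[6]=C('a')+0=9+0=9
L[7]='D': occ=0, LF[7]=C('D')+0=8+0=8
L[8]='C': occ=1, LF[8]=C('C')+1=4+1=5
L[9]='b': occ=1, LF[9]=C('b')+1=11+1=12
L[10]='b': occ=2, LF[10]=C('b')+2=11+2=13
L[11]='a': occ=1, LF[11]=C('a')+1=9+1=10
L[12]='B': occ=0, LF[12]=C('B')+0=3+0=3
L[13]='d': occ=2, LF[13]=C('d')+2=16+2=18
L[14]='C': occ=2, LF[14]=C('C')+2=4+2=6
L[15]='b': occ=3, LF[15]=C('b')+3=11+3=14
L[16]='b': occ=4, LF[16]=C('b')+4=11+4=15
L[17]='C': occ=3, LF[17]=C('C')+3=4+3=7
L[18]='A': occ=1, LF[18]=C('A')+1=1+1=2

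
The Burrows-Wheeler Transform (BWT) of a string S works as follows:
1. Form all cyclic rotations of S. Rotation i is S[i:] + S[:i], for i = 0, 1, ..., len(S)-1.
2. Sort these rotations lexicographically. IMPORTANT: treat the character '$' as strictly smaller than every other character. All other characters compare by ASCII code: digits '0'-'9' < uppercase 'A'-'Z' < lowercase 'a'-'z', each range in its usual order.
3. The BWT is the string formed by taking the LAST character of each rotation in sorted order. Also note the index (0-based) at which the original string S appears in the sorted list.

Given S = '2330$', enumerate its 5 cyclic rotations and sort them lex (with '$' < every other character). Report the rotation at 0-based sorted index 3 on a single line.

All 5 rotations (rotation i = S[i:]+S[:i]):
  rot[0] = 2330$
  rot[1] = 330$2
  rot[2] = 30$23
  rot[3] = 0$233
  rot[4] = $2330
Sorted (with $ < everything):
  sorted[0] = $2330
  sorted[1] = 0$233
  sorted[2] = 2330$
  sorted[3] = 30$23
  sorted[4] = 330$2
sorted[3] = 30$23

Answer: 30$23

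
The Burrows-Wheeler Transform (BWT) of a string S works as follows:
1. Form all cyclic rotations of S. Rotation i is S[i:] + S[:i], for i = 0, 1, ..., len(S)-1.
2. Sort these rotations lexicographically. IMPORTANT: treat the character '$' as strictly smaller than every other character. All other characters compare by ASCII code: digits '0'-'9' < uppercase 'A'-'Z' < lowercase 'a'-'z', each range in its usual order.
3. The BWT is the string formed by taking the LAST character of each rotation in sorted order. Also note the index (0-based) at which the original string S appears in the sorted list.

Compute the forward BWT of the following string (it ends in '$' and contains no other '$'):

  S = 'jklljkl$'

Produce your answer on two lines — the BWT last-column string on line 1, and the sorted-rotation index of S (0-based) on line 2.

All 8 rotations (rotation i = S[i:]+S[:i]):
  rot[0] = jklljkl$
  rot[1] = klljkl$j
  rot[2] = lljkl$jk
  rot[3] = ljkl$jkl
  rot[4] = jkl$jkll
  rot[5] = kl$jkllj
  rot[6] = l$jklljk
  rot[7] = $jklljkl
Sorted (with $ < everything):
  sorted[0] = $jklljkl  (last char: 'l')
  sorted[1] = jkl$jkll  (last char: 'l')
  sorted[2] = jklljkl$  (last char: '$')
  sorted[3] = kl$jkllj  (last char: 'j')
  sorted[4] = klljkl$j  (last char: 'j')
  sorted[5] = l$jklljk  (last char: 'k')
  sorted[6] = ljkl$jkl  (last char: 'l')
  sorted[7] = lljkl$jk  (last char: 'k')
Last column: ll$jjklk
Original string S is at sorted index 2

Answer: ll$jjklk
2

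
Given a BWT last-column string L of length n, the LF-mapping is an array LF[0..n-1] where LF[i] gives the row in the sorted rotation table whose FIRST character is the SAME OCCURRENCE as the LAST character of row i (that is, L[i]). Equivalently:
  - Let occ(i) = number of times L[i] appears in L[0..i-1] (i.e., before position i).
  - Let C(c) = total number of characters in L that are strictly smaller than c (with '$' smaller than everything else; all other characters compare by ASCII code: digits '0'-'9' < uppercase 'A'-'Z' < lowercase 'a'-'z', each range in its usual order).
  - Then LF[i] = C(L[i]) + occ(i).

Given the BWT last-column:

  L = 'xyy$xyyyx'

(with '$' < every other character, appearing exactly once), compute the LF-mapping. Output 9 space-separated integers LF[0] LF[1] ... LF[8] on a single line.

Answer: 1 4 5 0 2 6 7 8 3

Derivation:
Char counts: '$':1, 'x':3, 'y':5
C (first-col start): C('$')=0, C('x')=1, C('y')=4
L[0]='x': occ=0, LF[0]=C('x')+0=1+0=1
L[1]='y': occ=0, LF[1]=C('y')+0=4+0=4
L[2]='y': occ=1, LF[2]=C('y')+1=4+1=5
L[3]='$': occ=0, LF[3]=C('$')+0=0+0=0
L[4]='x': occ=1, LF[4]=C('x')+1=1+1=2
L[5]='y': occ=2, LF[5]=C('y')+2=4+2=6
L[6]='y': occ=3, LF[6]=C('y')+3=4+3=7
L[7]='y': occ=4, LF[7]=C('y')+4=4+4=8
L[8]='x': occ=2, LF[8]=C('x')+2=1+2=3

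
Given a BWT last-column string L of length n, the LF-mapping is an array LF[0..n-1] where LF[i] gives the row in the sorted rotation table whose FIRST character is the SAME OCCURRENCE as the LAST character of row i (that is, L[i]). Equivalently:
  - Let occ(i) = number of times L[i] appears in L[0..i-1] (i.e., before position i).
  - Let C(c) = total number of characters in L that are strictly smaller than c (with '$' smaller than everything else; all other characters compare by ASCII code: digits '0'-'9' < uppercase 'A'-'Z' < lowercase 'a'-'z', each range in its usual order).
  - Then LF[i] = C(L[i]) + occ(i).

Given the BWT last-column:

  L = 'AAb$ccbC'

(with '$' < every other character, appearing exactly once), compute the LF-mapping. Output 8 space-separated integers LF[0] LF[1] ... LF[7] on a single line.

Char counts: '$':1, 'A':2, 'C':1, 'b':2, 'c':2
C (first-col start): C('$')=0, C('A')=1, C('C')=3, C('b')=4, C('c')=6
L[0]='A': occ=0, LF[0]=C('A')+0=1+0=1
L[1]='A': occ=1, LF[1]=C('A')+1=1+1=2
L[2]='b': occ=0, LF[2]=C('b')+0=4+0=4
L[3]='$': occ=0, LF[3]=C('$')+0=0+0=0
L[4]='c': occ=0, LF[4]=C('c')+0=6+0=6
L[5]='c': occ=1, LF[5]=C('c')+1=6+1=7
L[6]='b': occ=1, LF[6]=C('b')+1=4+1=5
L[7]='C': occ=0, LF[7]=C('C')+0=3+0=3

Answer: 1 2 4 0 6 7 5 3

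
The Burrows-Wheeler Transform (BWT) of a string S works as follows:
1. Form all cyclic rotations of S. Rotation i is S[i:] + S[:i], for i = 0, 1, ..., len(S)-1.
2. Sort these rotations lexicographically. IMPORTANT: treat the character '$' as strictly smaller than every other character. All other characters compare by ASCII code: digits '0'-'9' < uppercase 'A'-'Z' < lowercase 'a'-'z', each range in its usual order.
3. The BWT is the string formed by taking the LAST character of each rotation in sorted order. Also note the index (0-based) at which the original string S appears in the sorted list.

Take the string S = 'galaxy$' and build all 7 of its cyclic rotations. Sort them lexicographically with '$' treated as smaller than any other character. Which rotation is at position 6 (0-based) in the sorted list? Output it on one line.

All 7 rotations (rotation i = S[i:]+S[:i]):
  rot[0] = galaxy$
  rot[1] = alaxy$g
  rot[2] = laxy$ga
  rot[3] = axy$gal
  rot[4] = xy$gala
  rot[5] = y$galax
  rot[6] = $galaxy
Sorted (with $ < everything):
  sorted[0] = $galaxy
  sorted[1] = alaxy$g
  sorted[2] = axy$gal
  sorted[3] = galaxy$
  sorted[4] = laxy$ga
  sorted[5] = xy$gala
  sorted[6] = y$galax
sorted[6] = y$galax

Answer: y$galax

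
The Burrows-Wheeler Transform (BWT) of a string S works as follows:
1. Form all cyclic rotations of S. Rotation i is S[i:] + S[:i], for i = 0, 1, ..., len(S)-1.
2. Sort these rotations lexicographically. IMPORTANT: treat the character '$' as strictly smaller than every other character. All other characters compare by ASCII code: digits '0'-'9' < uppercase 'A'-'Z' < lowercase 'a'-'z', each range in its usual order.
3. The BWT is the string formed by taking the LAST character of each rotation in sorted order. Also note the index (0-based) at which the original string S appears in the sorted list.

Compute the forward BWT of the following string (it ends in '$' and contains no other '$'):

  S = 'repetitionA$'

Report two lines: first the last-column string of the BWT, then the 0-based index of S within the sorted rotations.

Answer: Anrpttoie$ie
9

Derivation:
All 12 rotations (rotation i = S[i:]+S[:i]):
  rot[0] = repetitionA$
  rot[1] = epetitionA$r
  rot[2] = petitionA$re
  rot[3] = etitionA$rep
  rot[4] = titionA$repe
  rot[5] = itionA$repet
  rot[6] = tionA$repeti
  rot[7] = ionA$repetit
  rot[8] = onA$repetiti
  rot[9] = nA$repetitio
  rot[10] = A$repetition
  rot[11] = $repetitionA
Sorted (with $ < everything):
  sorted[0] = $repetitionA  (last char: 'A')
  sorted[1] = A$repetition  (last char: 'n')
  sorted[2] = epetitionA$r  (last char: 'r')
  sorted[3] = etitionA$rep  (last char: 'p')
  sorted[4] = ionA$repetit  (last char: 't')
  sorted[5] = itionA$repet  (last char: 't')
  sorted[6] = nA$repetitio  (last char: 'o')
  sorted[7] = onA$repetiti  (last char: 'i')
  sorted[8] = petitionA$re  (last char: 'e')
  sorted[9] = repetitionA$  (last char: '$')
  sorted[10] = tionA$repeti  (last char: 'i')
  sorted[11] = titionA$repe  (last char: 'e')
Last column: Anrpttoie$ie
Original string S is at sorted index 9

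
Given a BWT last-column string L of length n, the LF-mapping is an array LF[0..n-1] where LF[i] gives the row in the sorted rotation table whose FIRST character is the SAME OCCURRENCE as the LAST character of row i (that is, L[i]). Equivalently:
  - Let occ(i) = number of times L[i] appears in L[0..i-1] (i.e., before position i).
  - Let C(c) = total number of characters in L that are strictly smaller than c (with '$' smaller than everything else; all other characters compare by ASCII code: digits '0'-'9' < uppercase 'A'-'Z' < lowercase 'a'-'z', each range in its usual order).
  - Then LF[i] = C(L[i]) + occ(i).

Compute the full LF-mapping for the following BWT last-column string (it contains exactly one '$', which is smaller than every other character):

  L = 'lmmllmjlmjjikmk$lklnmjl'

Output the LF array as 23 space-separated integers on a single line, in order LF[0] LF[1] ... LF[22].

Char counts: '$':1, 'i':1, 'j':4, 'k':3, 'l':7, 'm':6, 'n':1
C (first-col start): C('$')=0, C('i')=1, C('j')=2, C('k')=6, C('l')=9, C('m')=16, C('n')=22
L[0]='l': occ=0, LF[0]=C('l')+0=9+0=9
L[1]='m': occ=0, LF[1]=C('m')+0=16+0=16
L[2]='m': occ=1, LF[2]=C('m')+1=16+1=17
L[3]='l': occ=1, LF[3]=C('l')+1=9+1=10
L[4]='l': occ=2, LF[4]=C('l')+2=9+2=11
L[5]='m': occ=2, LF[5]=C('m')+2=16+2=18
L[6]='j': occ=0, LF[6]=C('j')+0=2+0=2
L[7]='l': occ=3, LF[7]=C('l')+3=9+3=12
L[8]='m': occ=3, LF[8]=C('m')+3=16+3=19
L[9]='j': occ=1, LF[9]=C('j')+1=2+1=3
L[10]='j': occ=2, LF[10]=C('j')+2=2+2=4
L[11]='i': occ=0, LF[11]=C('i')+0=1+0=1
L[12]='k': occ=0, LF[12]=C('k')+0=6+0=6
L[13]='m': occ=4, LF[13]=C('m')+4=16+4=20
L[14]='k': occ=1, LF[14]=C('k')+1=6+1=7
L[15]='$': occ=0, LF[15]=C('$')+0=0+0=0
L[16]='l': occ=4, LF[16]=C('l')+4=9+4=13
L[17]='k': occ=2, LF[17]=C('k')+2=6+2=8
L[18]='l': occ=5, LF[18]=C('l')+5=9+5=14
L[19]='n': occ=0, LF[19]=C('n')+0=22+0=22
L[20]='m': occ=5, LF[20]=C('m')+5=16+5=21
L[21]='j': occ=3, LF[21]=C('j')+3=2+3=5
L[22]='l': occ=6, LF[22]=C('l')+6=9+6=15

Answer: 9 16 17 10 11 18 2 12 19 3 4 1 6 20 7 0 13 8 14 22 21 5 15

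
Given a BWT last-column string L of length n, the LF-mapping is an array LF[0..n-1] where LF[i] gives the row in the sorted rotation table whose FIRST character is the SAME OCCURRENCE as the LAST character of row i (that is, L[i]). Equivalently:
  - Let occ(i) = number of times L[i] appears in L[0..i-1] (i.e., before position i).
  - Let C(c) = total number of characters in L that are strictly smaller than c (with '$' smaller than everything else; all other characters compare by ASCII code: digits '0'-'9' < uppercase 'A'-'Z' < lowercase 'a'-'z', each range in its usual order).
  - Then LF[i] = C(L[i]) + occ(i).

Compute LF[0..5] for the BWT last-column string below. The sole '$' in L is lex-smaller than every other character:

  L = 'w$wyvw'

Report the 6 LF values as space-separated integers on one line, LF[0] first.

Answer: 2 0 3 5 1 4

Derivation:
Char counts: '$':1, 'v':1, 'w':3, 'y':1
C (first-col start): C('$')=0, C('v')=1, C('w')=2, C('y')=5
L[0]='w': occ=0, LF[0]=C('w')+0=2+0=2
L[1]='$': occ=0, LF[1]=C('$')+0=0+0=0
L[2]='w': occ=1, LF[2]=C('w')+1=2+1=3
L[3]='y': occ=0, LF[3]=C('y')+0=5+0=5
L[4]='v': occ=0, LF[4]=C('v')+0=1+0=1
L[5]='w': occ=2, LF[5]=C('w')+2=2+2=4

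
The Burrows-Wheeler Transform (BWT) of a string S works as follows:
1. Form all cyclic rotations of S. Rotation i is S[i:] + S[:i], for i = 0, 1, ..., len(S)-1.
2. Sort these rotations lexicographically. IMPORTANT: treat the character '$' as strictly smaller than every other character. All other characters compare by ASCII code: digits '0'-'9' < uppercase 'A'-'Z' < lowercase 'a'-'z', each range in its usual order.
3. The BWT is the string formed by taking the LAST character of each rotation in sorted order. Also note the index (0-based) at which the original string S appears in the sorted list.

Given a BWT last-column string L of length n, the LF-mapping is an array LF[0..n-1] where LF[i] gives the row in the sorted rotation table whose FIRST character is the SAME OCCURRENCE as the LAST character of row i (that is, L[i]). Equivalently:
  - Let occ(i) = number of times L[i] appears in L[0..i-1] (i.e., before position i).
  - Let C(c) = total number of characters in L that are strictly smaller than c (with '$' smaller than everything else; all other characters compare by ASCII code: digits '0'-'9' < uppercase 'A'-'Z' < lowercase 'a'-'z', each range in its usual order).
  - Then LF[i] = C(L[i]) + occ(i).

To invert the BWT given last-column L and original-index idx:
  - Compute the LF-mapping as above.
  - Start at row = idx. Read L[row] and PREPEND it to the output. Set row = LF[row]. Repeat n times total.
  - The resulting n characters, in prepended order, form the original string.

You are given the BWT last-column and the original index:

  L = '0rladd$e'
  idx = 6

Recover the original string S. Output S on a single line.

LF mapping: 1 7 6 2 3 4 0 5
Walk LF starting at row 6, prepending L[row]:
  step 1: row=6, L[6]='$', prepend. Next row=LF[6]=0
  step 2: row=0, L[0]='0', prepend. Next row=LF[0]=1
  step 3: row=1, L[1]='r', prepend. Next row=LF[1]=7
  step 4: row=7, L[7]='e', prepend. Next row=LF[7]=5
  step 5: row=5, L[5]='d', prepend. Next row=LF[5]=4
  step 6: row=4, L[4]='d', prepend. Next row=LF[4]=3
  step 7: row=3, L[3]='a', prepend. Next row=LF[3]=2
  step 8: row=2, L[2]='l', prepend. Next row=LF[2]=6
Reversed output: ladder0$

Answer: ladder0$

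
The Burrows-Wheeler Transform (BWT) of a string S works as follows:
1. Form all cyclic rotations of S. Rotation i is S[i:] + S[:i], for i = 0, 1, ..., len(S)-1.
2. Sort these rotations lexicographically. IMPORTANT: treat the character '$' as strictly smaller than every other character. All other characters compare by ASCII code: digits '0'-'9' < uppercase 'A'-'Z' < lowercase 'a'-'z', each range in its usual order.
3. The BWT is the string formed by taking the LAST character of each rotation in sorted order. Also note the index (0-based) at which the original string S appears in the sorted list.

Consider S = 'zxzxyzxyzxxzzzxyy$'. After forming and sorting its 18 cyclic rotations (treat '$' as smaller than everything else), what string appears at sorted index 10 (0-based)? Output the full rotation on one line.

All 18 rotations (rotation i = S[i:]+S[:i]):
  rot[0] = zxzxyzxyzxxzzzxyy$
  rot[1] = xzxyzxyzxxzzzxyy$z
  rot[2] = zxyzxyzxxzzzxyy$zx
  rot[3] = xyzxyzxxzzzxyy$zxz
  rot[4] = yzxyzxxzzzxyy$zxzx
  rot[5] = zxyzxxzzzxyy$zxzxy
  rot[6] = xyzxxzzzxyy$zxzxyz
  rot[7] = yzxxzzzxyy$zxzxyzx
  rot[8] = zxxzzzxyy$zxzxyzxy
  rot[9] = xxzzzxyy$zxzxyzxyz
  rot[10] = xzzzxyy$zxzxyzxyzx
  rot[11] = zzzxyy$zxzxyzxyzxx
  rot[12] = zzxyy$zxzxyzxyzxxz
  rot[13] = zxyy$zxzxyzxyzxxzz
  rot[14] = xyy$zxzxyzxyzxxzzz
  rot[15] = yy$zxzxyzxyzxxzzzx
  rot[16] = y$zxzxyzxyzxxzzzxy
  rot[17] = $zxzxyzxyzxxzzzxyy
Sorted (with $ < everything):
  sorted[0] = $zxzxyzxyzxxzzzxyy
  sorted[1] = xxzzzxyy$zxzxyzxyz
  sorted[2] = xyy$zxzxyzxyzxxzzz
  sorted[3] = xyzxxzzzxyy$zxzxyz
  sorted[4] = xyzxyzxxzzzxyy$zxz
  sorted[5] = xzxyzxyzxxzzzxyy$z
  sorted[6] = xzzzxyy$zxzxyzxyzx
  sorted[7] = y$zxzxyzxyzxxzzzxy
  sorted[8] = yy$zxzxyzxyzxxzzzx
  sorted[9] = yzxxzzzxyy$zxzxyzx
  sorted[10] = yzxyzxxzzzxyy$zxzx
  sorted[11] = zxxzzzxyy$zxzxyzxy
  sorted[12] = zxyy$zxzxyzxyzxxzz
  sorted[13] = zxyzxxzzzxyy$zxzxy
  sorted[14] = zxyzxyzxxzzzxyy$zx
  sorted[15] = zxzxyzxyzxxzzzxyy$
  sorted[16] = zzxyy$zxzxyzxyzxxz
  sorted[17] = zzzxyy$zxzxyzxyzxx
sorted[10] = yzxyzxxzzzxyy$zxzx

Answer: yzxyzxxzzzxyy$zxzx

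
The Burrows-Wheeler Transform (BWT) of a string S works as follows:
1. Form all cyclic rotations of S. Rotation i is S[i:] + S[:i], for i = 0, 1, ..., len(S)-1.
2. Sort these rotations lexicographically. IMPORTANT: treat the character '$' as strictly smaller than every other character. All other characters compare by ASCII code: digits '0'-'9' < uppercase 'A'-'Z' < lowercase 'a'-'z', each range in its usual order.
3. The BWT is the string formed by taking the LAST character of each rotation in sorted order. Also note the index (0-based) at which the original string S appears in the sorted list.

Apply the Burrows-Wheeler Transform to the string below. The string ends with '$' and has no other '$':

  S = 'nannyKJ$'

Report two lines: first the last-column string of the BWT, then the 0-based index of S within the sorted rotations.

Answer: JKyn$ann
4

Derivation:
All 8 rotations (rotation i = S[i:]+S[:i]):
  rot[0] = nannyKJ$
  rot[1] = annyKJ$n
  rot[2] = nnyKJ$na
  rot[3] = nyKJ$nan
  rot[4] = yKJ$nann
  rot[5] = KJ$nanny
  rot[6] = J$nannyK
  rot[7] = $nannyKJ
Sorted (with $ < everything):
  sorted[0] = $nannyKJ  (last char: 'J')
  sorted[1] = J$nannyK  (last char: 'K')
  sorted[2] = KJ$nanny  (last char: 'y')
  sorted[3] = annyKJ$n  (last char: 'n')
  sorted[4] = nannyKJ$  (last char: '$')
  sorted[5] = nnyKJ$na  (last char: 'a')
  sorted[6] = nyKJ$nan  (last char: 'n')
  sorted[7] = yKJ$nann  (last char: 'n')
Last column: JKyn$ann
Original string S is at sorted index 4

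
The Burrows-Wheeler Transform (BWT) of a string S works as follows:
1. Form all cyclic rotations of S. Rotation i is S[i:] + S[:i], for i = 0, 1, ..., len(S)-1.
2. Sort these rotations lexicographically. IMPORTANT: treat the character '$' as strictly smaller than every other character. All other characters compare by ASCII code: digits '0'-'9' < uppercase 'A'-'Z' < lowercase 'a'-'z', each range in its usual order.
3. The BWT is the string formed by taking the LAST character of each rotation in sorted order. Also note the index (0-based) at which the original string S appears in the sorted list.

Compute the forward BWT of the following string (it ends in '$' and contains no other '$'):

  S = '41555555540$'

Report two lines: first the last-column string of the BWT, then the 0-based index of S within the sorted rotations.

Answer: 0445$5555551
4

Derivation:
All 12 rotations (rotation i = S[i:]+S[:i]):
  rot[0] = 41555555540$
  rot[1] = 1555555540$4
  rot[2] = 555555540$41
  rot[3] = 55555540$415
  rot[4] = 5555540$4155
  rot[5] = 555540$41555
  rot[6] = 55540$415555
  rot[7] = 5540$4155555
  rot[8] = 540$41555555
  rot[9] = 40$415555555
  rot[10] = 0$4155555554
  rot[11] = $41555555540
Sorted (with $ < everything):
  sorted[0] = $41555555540  (last char: '0')
  sorted[1] = 0$4155555554  (last char: '4')
  sorted[2] = 1555555540$4  (last char: '4')
  sorted[3] = 40$415555555  (last char: '5')
  sorted[4] = 41555555540$  (last char: '$')
  sorted[5] = 540$41555555  (last char: '5')
  sorted[6] = 5540$4155555  (last char: '5')
  sorted[7] = 55540$415555  (last char: '5')
  sorted[8] = 555540$41555  (last char: '5')
  sorted[9] = 5555540$4155  (last char: '5')
  sorted[10] = 55555540$415  (last char: '5')
  sorted[11] = 555555540$41  (last char: '1')
Last column: 0445$5555551
Original string S is at sorted index 4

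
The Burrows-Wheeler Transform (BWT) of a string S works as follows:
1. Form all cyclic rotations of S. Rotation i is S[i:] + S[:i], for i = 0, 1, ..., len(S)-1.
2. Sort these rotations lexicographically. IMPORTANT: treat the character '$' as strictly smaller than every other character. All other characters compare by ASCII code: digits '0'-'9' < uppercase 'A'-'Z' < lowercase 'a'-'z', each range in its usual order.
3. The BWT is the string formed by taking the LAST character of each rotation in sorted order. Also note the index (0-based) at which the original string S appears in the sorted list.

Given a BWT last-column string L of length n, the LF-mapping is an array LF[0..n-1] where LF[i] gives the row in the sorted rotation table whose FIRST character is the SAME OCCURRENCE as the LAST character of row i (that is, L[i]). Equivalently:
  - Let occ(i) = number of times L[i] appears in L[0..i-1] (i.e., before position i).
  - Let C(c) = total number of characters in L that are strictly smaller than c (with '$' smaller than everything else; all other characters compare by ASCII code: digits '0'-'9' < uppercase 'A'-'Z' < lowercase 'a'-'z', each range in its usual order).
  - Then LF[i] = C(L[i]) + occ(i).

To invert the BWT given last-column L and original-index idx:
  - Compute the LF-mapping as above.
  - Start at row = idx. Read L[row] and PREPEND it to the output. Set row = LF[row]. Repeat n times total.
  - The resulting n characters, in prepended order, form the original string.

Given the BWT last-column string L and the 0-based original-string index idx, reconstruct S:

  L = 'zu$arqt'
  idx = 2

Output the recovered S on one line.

LF mapping: 6 5 0 1 3 2 4
Walk LF starting at row 2, prepending L[row]:
  step 1: row=2, L[2]='$', prepend. Next row=LF[2]=0
  step 2: row=0, L[0]='z', prepend. Next row=LF[0]=6
  step 3: row=6, L[6]='t', prepend. Next row=LF[6]=4
  step 4: row=4, L[4]='r', prepend. Next row=LF[4]=3
  step 5: row=3, L[3]='a', prepend. Next row=LF[3]=1
  step 6: row=1, L[1]='u', prepend. Next row=LF[1]=5
  step 7: row=5, L[5]='q', prepend. Next row=LF[5]=2
Reversed output: quartz$

Answer: quartz$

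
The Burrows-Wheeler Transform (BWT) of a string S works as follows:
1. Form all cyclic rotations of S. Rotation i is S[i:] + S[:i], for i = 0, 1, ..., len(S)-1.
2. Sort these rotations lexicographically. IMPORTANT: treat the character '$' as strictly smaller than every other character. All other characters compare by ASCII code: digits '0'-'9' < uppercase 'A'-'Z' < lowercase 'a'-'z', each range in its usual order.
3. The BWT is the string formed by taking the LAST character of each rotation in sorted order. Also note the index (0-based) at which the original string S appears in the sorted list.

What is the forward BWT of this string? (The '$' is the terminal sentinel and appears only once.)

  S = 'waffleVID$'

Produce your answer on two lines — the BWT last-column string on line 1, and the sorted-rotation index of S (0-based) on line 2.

All 10 rotations (rotation i = S[i:]+S[:i]):
  rot[0] = waffleVID$
  rot[1] = affleVID$w
  rot[2] = ffleVID$wa
  rot[3] = fleVID$waf
  rot[4] = leVID$waff
  rot[5] = eVID$waffl
  rot[6] = VID$waffle
  rot[7] = ID$waffleV
  rot[8] = D$waffleVI
  rot[9] = $waffleVID
Sorted (with $ < everything):
  sorted[0] = $waffleVID  (last char: 'D')
  sorted[1] = D$waffleVI  (last char: 'I')
  sorted[2] = ID$waffleV  (last char: 'V')
  sorted[3] = VID$waffle  (last char: 'e')
  sorted[4] = affleVID$w  (last char: 'w')
  sorted[5] = eVID$waffl  (last char: 'l')
  sorted[6] = ffleVID$wa  (last char: 'a')
  sorted[7] = fleVID$waf  (last char: 'f')
  sorted[8] = leVID$waff  (last char: 'f')
  sorted[9] = waffleVID$  (last char: '$')
Last column: DIVewlaff$
Original string S is at sorted index 9

Answer: DIVewlaff$
9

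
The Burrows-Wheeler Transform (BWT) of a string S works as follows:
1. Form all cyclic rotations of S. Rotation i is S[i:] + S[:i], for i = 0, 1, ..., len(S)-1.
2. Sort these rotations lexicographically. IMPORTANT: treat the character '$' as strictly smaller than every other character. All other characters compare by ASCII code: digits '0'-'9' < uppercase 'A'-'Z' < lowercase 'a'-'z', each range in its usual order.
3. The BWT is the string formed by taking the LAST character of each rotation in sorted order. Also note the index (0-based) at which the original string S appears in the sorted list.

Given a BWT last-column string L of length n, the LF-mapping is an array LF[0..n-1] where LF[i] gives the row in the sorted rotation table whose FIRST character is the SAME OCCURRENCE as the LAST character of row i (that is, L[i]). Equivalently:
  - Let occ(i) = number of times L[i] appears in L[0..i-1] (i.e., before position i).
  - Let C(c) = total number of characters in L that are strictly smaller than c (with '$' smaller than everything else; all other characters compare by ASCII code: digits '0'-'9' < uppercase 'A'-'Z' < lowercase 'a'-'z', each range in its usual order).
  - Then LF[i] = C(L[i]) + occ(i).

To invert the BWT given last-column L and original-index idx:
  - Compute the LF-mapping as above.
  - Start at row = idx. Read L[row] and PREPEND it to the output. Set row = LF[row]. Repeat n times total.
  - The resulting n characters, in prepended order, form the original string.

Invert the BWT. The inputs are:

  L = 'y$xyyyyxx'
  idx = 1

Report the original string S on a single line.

Answer: xxyyxyyy$

Derivation:
LF mapping: 4 0 1 5 6 7 8 2 3
Walk LF starting at row 1, prepending L[row]:
  step 1: row=1, L[1]='$', prepend. Next row=LF[1]=0
  step 2: row=0, L[0]='y', prepend. Next row=LF[0]=4
  step 3: row=4, L[4]='y', prepend. Next row=LF[4]=6
  step 4: row=6, L[6]='y', prepend. Next row=LF[6]=8
  step 5: row=8, L[8]='x', prepend. Next row=LF[8]=3
  step 6: row=3, L[3]='y', prepend. Next row=LF[3]=5
  step 7: row=5, L[5]='y', prepend. Next row=LF[5]=7
  step 8: row=7, L[7]='x', prepend. Next row=LF[7]=2
  step 9: row=2, L[2]='x', prepend. Next row=LF[2]=1
Reversed output: xxyyxyyy$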